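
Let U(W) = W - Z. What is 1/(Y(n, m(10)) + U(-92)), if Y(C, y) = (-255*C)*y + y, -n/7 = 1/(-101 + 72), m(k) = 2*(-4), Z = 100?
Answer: 29/8480 ≈ 0.0034198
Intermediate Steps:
m(k) = -8
n = 7/29 (n = -7/(-101 + 72) = -7/(-29) = -7*(-1/29) = 7/29 ≈ 0.24138)
Y(C, y) = y - 255*C*y (Y(C, y) = -255*C*y + y = y - 255*C*y)
U(W) = -100 + W (U(W) = W - 1*100 = W - 100 = -100 + W)
1/(Y(n, m(10)) + U(-92)) = 1/(-8*(1 - 255*7/29) + (-100 - 92)) = 1/(-8*(1 - 1785/29) - 192) = 1/(-8*(-1756/29) - 192) = 1/(14048/29 - 192) = 1/(8480/29) = 29/8480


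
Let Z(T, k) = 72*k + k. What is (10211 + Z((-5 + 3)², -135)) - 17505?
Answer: -17149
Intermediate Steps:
Z(T, k) = 73*k
(10211 + Z((-5 + 3)², -135)) - 17505 = (10211 + 73*(-135)) - 17505 = (10211 - 9855) - 17505 = 356 - 17505 = -17149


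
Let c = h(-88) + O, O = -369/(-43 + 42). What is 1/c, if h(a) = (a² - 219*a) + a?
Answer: 1/27297 ≈ 3.6634e-5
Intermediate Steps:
h(a) = a² - 218*a
O = 369 (O = -369/(-1) = -369*(-1) = 369)
c = 27297 (c = -88*(-218 - 88) + 369 = -88*(-306) + 369 = 26928 + 369 = 27297)
1/c = 1/27297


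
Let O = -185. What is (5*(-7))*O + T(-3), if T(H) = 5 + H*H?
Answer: 6489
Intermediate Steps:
T(H) = 5 + H²
(5*(-7))*O + T(-3) = (5*(-7))*(-185) + (5 + (-3)²) = -35*(-185) + (5 + 9) = 6475 + 14 = 6489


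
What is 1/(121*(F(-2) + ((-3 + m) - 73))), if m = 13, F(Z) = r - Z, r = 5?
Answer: -1/6776 ≈ -0.00014758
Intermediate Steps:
F(Z) = 5 - Z
1/(121*(F(-2) + ((-3 + m) - 73))) = 1/(121*((5 - 1*(-2)) + ((-3 + 13) - 73))) = 1/(121*((5 + 2) + (10 - 73))) = 1/(121*(7 - 63)) = 1/(121*(-56)) = 1/(-6776) = -1/6776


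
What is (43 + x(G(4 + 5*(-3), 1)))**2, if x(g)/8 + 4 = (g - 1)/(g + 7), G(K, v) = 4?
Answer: 21025/121 ≈ 173.76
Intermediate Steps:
x(g) = -32 + 8*(-1 + g)/(7 + g) (x(g) = -32 + 8*((g - 1)/(g + 7)) = -32 + 8*((-1 + g)/(7 + g)) = -32 + 8*(-1 + g)/(7 + g))
(43 + x(G(4 + 5*(-3), 1)))**2 = (43 + 8*(-29 - 3*4)/(7 + 4))**2 = (43 + 8*(-29 - 12)/11)**2 = (43 + 8*(1/11)*(-41))**2 = (43 - 328/11)**2 = (145/11)**2 = 21025/121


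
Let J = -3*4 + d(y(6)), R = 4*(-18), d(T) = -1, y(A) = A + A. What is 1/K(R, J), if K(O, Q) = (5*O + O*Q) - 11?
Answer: 1/565 ≈ 0.0017699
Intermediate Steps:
y(A) = 2*A
R = -72
J = -13 (J = -3*4 - 1 = -12 - 1 = -13)
K(O, Q) = -11 + 5*O + O*Q
1/K(R, J) = 1/(-11 + 5*(-72) - 72*(-13)) = 1/(-11 - 360 + 936) = 1/565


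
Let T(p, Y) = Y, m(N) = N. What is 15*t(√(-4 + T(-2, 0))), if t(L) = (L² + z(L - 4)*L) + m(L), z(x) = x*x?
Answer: 420 + 390*I ≈ 420.0 + 390.0*I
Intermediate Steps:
z(x) = x²
t(L) = L + L² + L*(-4 + L)² (t(L) = (L² + (L - 4)²*L) + L = (L² + (-4 + L)²*L) + L = (L² + L*(-4 + L)²) + L = L + L² + L*(-4 + L)²)
15*t(√(-4 + T(-2, 0))) = 15*(√(-4 + 0)*(1 + √(-4 + 0) + (-4 + √(-4 + 0))²)) = 15*(√(-4)*(1 + √(-4) + (-4 + √(-4))²)) = 15*((2*I)*(1 + 2*I + (-4 + 2*I)²)) = 15*((2*I)*(1 + (-4 + 2*I)² + 2*I)) = 15*(2*I*(1 + (-4 + 2*I)² + 2*I)) = 30*I*(1 + (-4 + 2*I)² + 2*I)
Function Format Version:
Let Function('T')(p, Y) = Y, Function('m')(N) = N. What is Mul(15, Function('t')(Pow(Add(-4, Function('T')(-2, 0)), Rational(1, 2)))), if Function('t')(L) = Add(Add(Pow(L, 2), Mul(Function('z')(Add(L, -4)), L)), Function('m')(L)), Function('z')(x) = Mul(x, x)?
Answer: Add(420, Mul(390, I)) ≈ Add(420.00, Mul(390.00, I))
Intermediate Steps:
Function('z')(x) = Pow(x, 2)
Function('t')(L) = Add(L, Pow(L, 2), Mul(L, Pow(Add(-4, L), 2))) (Function('t')(L) = Add(Add(Pow(L, 2), Mul(Pow(Add(L, -4), 2), L)), L) = Add(Add(Pow(L, 2), Mul(Pow(Add(-4, L), 2), L)), L) = Add(Add(Pow(L, 2), Mul(L, Pow(Add(-4, L), 2))), L) = Add(L, Pow(L, 2), Mul(L, Pow(Add(-4, L), 2))))
Mul(15, Function('t')(Pow(Add(-4, Function('T')(-2, 0)), Rational(1, 2)))) = Mul(15, Mul(Pow(Add(-4, 0), Rational(1, 2)), Add(1, Pow(Add(-4, 0), Rational(1, 2)), Pow(Add(-4, Pow(Add(-4, 0), Rational(1, 2))), 2)))) = Mul(15, Mul(Pow(-4, Rational(1, 2)), Add(1, Pow(-4, Rational(1, 2)), Pow(Add(-4, Pow(-4, Rational(1, 2))), 2)))) = Mul(15, Mul(Mul(2, I), Add(1, Mul(2, I), Pow(Add(-4, Mul(2, I)), 2)))) = Mul(15, Mul(Mul(2, I), Add(1, Pow(Add(-4, Mul(2, I)), 2), Mul(2, I)))) = Mul(15, Mul(2, I, Add(1, Pow(Add(-4, Mul(2, I)), 2), Mul(2, I)))) = Mul(30, I, Add(1, Pow(Add(-4, Mul(2, I)), 2), Mul(2, I)))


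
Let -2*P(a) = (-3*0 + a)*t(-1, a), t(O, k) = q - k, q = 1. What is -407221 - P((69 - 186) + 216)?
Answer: -412072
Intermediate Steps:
t(O, k) = 1 - k
P(a) = -a*(1 - a)/2 (P(a) = -(-3*0 + a)*(1 - a)/2 = -(0 + a)*(1 - a)/2 = -a*(1 - a)/2)
-407221 - P((69 - 186) + 216) = -407221 - ((69 - 186) + 216)*(-1 + ((69 - 186) + 216))/2 = -407221 - (-117 + 216)*(-1 + (-117 + 216))/2 = -407221 - 99*(-1 + 99)/2 = -407221 - 99*98/2 = -407221 - 1*4851 = -407221 - 4851 = -412072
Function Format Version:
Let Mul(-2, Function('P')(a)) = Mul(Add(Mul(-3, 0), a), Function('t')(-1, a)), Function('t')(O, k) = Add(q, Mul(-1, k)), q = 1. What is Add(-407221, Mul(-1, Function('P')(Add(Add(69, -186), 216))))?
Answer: -412072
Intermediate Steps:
Function('t')(O, k) = Add(1, Mul(-1, k))
Function('P')(a) = Mul(Rational(-1, 2), a, Add(1, Mul(-1, a))) (Function('P')(a) = Mul(Rational(-1, 2), Mul(Add(Mul(-3, 0), a), Add(1, Mul(-1, a)))) = Mul(Rational(-1, 2), Mul(Add(0, a), Add(1, Mul(-1, a)))) = Mul(Rational(-1, 2), Mul(a, Add(1, Mul(-1, a)))) = Mul(Rational(-1, 2), a, Add(1, Mul(-1, a))))
Add(-407221, Mul(-1, Function('P')(Add(Add(69, -186), 216)))) = Add(-407221, Mul(-1, Mul(Rational(1, 2), Add(Add(69, -186), 216), Add(-1, Add(Add(69, -186), 216))))) = Add(-407221, Mul(-1, Mul(Rational(1, 2), Add(-117, 216), Add(-1, Add(-117, 216))))) = Add(-407221, Mul(-1, Mul(Rational(1, 2), 99, Add(-1, 99)))) = Add(-407221, Mul(-1, Mul(Rational(1, 2), 99, 98))) = Add(-407221, Mul(-1, 4851)) = Add(-407221, -4851) = -412072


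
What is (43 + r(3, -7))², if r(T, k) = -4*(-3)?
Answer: 3025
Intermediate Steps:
r(T, k) = 12
(43 + r(3, -7))² = (43 + 12)² = 55² = 3025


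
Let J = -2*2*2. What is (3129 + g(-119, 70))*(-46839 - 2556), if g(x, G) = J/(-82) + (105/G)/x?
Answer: -1508207715345/9758 ≈ -1.5456e+8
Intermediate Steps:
J = -8 (J = -4*2 = -8)
g(x, G) = 4/41 + 105/(G*x) (g(x, G) = -8/(-82) + (105/G)/x = -8*(-1/82) + 105/(G*x) = 4/41 + 105/(G*x))
(3129 + g(-119, 70))*(-46839 - 2556) = (3129 + (4/41 + 105/(70*(-119))))*(-46839 - 2556) = (3129 + (4/41 + 105*(1/70)*(-1/119)))*(-49395) = (3129 + (4/41 - 3/238))*(-49395) = (3129 + 829/9758)*(-49395) = (30533611/9758)*(-49395) = -1508207715345/9758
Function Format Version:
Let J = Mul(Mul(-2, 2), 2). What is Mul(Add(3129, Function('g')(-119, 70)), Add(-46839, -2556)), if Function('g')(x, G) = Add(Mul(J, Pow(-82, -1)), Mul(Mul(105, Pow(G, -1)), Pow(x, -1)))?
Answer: Rational(-1508207715345, 9758) ≈ -1.5456e+8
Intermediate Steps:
J = -8 (J = Mul(-4, 2) = -8)
Function('g')(x, G) = Add(Rational(4, 41), Mul(105, Pow(G, -1), Pow(x, -1))) (Function('g')(x, G) = Add(Mul(-8, Pow(-82, -1)), Mul(Mul(105, Pow(G, -1)), Pow(x, -1))) = Add(Mul(-8, Rational(-1, 82)), Mul(105, Pow(G, -1), Pow(x, -1))) = Add(Rational(4, 41), Mul(105, Pow(G, -1), Pow(x, -1))))
Mul(Add(3129, Function('g')(-119, 70)), Add(-46839, -2556)) = Mul(Add(3129, Add(Rational(4, 41), Mul(105, Pow(70, -1), Pow(-119, -1)))), Add(-46839, -2556)) = Mul(Add(3129, Add(Rational(4, 41), Mul(105, Rational(1, 70), Rational(-1, 119)))), -49395) = Mul(Add(3129, Add(Rational(4, 41), Rational(-3, 238))), -49395) = Mul(Add(3129, Rational(829, 9758)), -49395) = Mul(Rational(30533611, 9758), -49395) = Rational(-1508207715345, 9758)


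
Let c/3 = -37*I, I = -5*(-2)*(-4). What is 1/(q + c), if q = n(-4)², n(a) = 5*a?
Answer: 1/4840 ≈ 0.00020661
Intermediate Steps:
I = -40 (I = 10*(-4) = -40)
q = 400 (q = (5*(-4))² = (-20)² = 400)
c = 4440 (c = 3*(-37*(-40)) = 3*1480 = 4440)
1/(q + c) = 1/(400 + 4440) = 1/4840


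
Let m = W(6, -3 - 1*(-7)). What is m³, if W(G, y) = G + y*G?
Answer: 27000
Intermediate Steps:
W(G, y) = G + G*y
m = 30 (m = 6*(1 + (-3 - 1*(-7))) = 6*(1 + (-3 + 7)) = 6*(1 + 4) = 6*5 = 30)
m³ = 30³ = 27000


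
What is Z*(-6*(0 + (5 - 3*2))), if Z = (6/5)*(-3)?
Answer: -108/5 ≈ -21.600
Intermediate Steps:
Z = -18/5 (Z = (6*(⅕))*(-3) = (6/5)*(-3) = -18/5 ≈ -3.6000)
Z*(-6*(0 + (5 - 3*2))) = -(-108)*(0 + (5 - 3*2))/5 = -(-108)*(0 + (5 - 6))/5 = -(-108)*(0 - 1)/5 = -(-108)*(-1)/5 = -18/5*6 = -108/5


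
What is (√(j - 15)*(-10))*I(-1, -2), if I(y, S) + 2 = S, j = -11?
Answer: 40*I*√26 ≈ 203.96*I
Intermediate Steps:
I(y, S) = -2 + S
(√(j - 15)*(-10))*I(-1, -2) = (√(-11 - 15)*(-10))*(-2 - 2) = (√(-26)*(-10))*(-4) = ((I*√26)*(-10))*(-4) = -10*I*√26*(-4) = 40*I*√26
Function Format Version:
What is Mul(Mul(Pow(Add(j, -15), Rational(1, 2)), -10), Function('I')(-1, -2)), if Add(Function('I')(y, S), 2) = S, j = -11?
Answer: Mul(40, I, Pow(26, Rational(1, 2))) ≈ Mul(203.96, I)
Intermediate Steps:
Function('I')(y, S) = Add(-2, S)
Mul(Mul(Pow(Add(j, -15), Rational(1, 2)), -10), Function('I')(-1, -2)) = Mul(Mul(Pow(Add(-11, -15), Rational(1, 2)), -10), Add(-2, -2)) = Mul(Mul(Pow(-26, Rational(1, 2)), -10), -4) = Mul(Mul(Mul(I, Pow(26, Rational(1, 2))), -10), -4) = Mul(Mul(-10, I, Pow(26, Rational(1, 2))), -4) = Mul(40, I, Pow(26, Rational(1, 2)))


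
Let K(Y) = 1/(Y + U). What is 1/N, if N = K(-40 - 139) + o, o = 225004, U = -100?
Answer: 279/62776115 ≈ 4.4444e-6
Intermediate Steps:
K(Y) = 1/(-100 + Y) (K(Y) = 1/(Y - 100) = 1/(-100 + Y))
N = 62776115/279 (N = 1/(-100 + (-40 - 139)) + 225004 = 1/(-100 - 179) + 225004 = 1/(-279) + 225004 = -1/279 + 225004 = 62776115/279 ≈ 2.2500e+5)
1/N = 1/(62776115/279) = 279/62776115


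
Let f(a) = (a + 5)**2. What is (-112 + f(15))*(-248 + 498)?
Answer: 72000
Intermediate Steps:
f(a) = (5 + a)**2
(-112 + f(15))*(-248 + 498) = (-112 + (5 + 15)**2)*(-248 + 498) = (-112 + 20**2)*250 = (-112 + 400)*250 = 288*250 = 72000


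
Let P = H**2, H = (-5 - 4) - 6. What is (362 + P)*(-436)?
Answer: -255932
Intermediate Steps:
H = -15 (H = -9 - 6 = -15)
P = 225 (P = (-15)**2 = 225)
(362 + P)*(-436) = (362 + 225)*(-436) = 587*(-436) = -255932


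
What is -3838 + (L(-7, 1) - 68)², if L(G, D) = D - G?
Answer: -238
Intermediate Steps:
-3838 + (L(-7, 1) - 68)² = -3838 + ((1 - 1*(-7)) - 68)² = -3838 + ((1 + 7) - 68)² = -3838 + (8 - 68)² = -3838 + (-60)² = -3838 + 3600 = -238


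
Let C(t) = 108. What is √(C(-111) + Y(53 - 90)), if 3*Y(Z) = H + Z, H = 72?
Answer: √1077/3 ≈ 10.939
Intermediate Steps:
Y(Z) = 24 + Z/3 (Y(Z) = (72 + Z)/3 = 24 + Z/3)
√(C(-111) + Y(53 - 90)) = √(108 + (24 + (53 - 90)/3)) = √(108 + (24 + (⅓)*(-37))) = √(108 + (24 - 37/3)) = √(108 + 35/3) = √(359/3) = √1077/3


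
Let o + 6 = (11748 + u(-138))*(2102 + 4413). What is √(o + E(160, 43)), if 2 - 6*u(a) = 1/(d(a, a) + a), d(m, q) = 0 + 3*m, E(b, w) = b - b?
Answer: √5830540568389/276 ≈ 8748.7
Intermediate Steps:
E(b, w) = 0
d(m, q) = 3*m
u(a) = ⅓ - 1/(24*a) (u(a) = ⅓ - 1/(6*(3*a + a)) = ⅓ - 1/(4*a)/6 = ⅓ - 1/(24*a))
o = 253501763843/3312 (o = -6 + (11748 + (1/24)*(-1 + 8*(-138))/(-138))*(2102 + 4413) = -6 + (11748 + (1/24)*(-1/138)*(-1 - 1104))*6515 = -6 + (11748 + (1/24)*(-1/138)*(-1105))*6515 = -6 + (11748 + 1105/3312)*6515 = -6 + (38910481/3312)*6515 = -6 + 253501783715/3312 = 253501763843/3312 ≈ 7.6540e+7)
√(o + E(160, 43)) = √(253501763843/3312 + 0) = √(253501763843/3312) = √5830540568389/276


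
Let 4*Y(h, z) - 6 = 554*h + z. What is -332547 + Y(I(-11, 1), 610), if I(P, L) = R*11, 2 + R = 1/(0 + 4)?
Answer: -2680473/8 ≈ -3.3506e+5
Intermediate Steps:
R = -7/4 (R = -2 + 1/(0 + 4) = -2 + 1/4 = -7/4 ≈ -1.7500)
I(P, L) = -77/4 (I(P, L) = -7/4*11 = -77/4)
Y(h, z) = 3/2 + z/4 + 277*h/2 (Y(h, z) = 3/2 + (554*h + z)/4 = 3/2 + (z + 554*h)/4 = 3/2 + (z/4 + 277*h/2) = 3/2 + z/4 + 277*h/2)
-332547 + Y(I(-11, 1), 610) = -332547 + (3/2 + (1/4)*610 + (277/2)*(-77/4)) = -332547 + (3/2 + 305/2 - 21329/8) = -332547 - 20097/8 = -2680473/8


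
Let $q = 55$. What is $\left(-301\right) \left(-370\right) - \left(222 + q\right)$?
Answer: $111093$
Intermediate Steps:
$\left(-301\right) \left(-370\right) - \left(222 + q\right) = \left(-301\right) \left(-370\right) - 277 = 111370 - 277 = 111093$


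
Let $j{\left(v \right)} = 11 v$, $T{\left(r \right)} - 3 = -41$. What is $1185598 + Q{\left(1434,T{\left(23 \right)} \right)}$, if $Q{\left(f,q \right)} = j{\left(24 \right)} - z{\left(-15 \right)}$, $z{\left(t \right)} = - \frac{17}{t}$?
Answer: $\frac{17787913}{15} \approx 1.1859 \cdot 10^{6}$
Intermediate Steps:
$T{\left(r \right)} = -38$ ($T{\left(r \right)} = 3 - 41 = -38$)
$Q{\left(f,q \right)} = \frac{3943}{15}$ ($Q{\left(f,q \right)} = 11 \cdot 24 - - \frac{17}{-15} = 264 - \left(-17\right) \left(- \frac{1}{15}\right) = 264 - \frac{17}{15} = \frac{3943}{15}$)
$1185598 + Q{\left(1434,T{\left(23 \right)} \right)} = 1185598 + \frac{3943}{15} = \frac{17787913}{15}$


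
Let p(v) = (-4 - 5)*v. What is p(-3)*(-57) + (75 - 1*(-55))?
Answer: -1409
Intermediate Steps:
p(v) = -9*v
p(-3)*(-57) + (75 - 1*(-55)) = -9*(-3)*(-57) + (75 - 1*(-55)) = 27*(-57) + (75 + 55) = -1539 + 130 = -1409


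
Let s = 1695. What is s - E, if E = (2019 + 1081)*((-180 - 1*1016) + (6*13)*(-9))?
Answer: 5885495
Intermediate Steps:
E = -5883800 (E = 3100*((-180 - 1016) + 78*(-9)) = 3100*(-1196 - 702) = 3100*(-1898) = -5883800)
s - E = 1695 - 1*(-5883800) = 1695 + 5883800 = 5885495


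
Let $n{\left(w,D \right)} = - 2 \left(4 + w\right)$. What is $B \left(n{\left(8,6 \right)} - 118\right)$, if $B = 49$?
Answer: $-6958$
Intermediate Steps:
$n{\left(w,D \right)} = -8 - 2 w$
$B \left(n{\left(8,6 \right)} - 118\right) = 49 \left(\left(-8 - 16\right) - 118\right) = 49 \left(-24 - 118\right) = 49 \left(-142\right) = -6958$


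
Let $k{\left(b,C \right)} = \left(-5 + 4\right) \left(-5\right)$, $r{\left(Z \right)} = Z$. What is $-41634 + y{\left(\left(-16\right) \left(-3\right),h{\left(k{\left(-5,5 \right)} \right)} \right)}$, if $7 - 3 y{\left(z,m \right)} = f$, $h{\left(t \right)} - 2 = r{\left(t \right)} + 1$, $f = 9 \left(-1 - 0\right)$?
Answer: $- \frac{124886}{3} \approx -41629.0$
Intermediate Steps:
$f = -9$ ($f = 9 \left(-1 + 0\right) = 9 \left(-1\right) = -9$)
$k{\left(b,C \right)} = 5$ ($k{\left(b,C \right)} = \left(-1\right) \left(-5\right) = 5$)
$h{\left(t \right)} = 3 + t$ ($h{\left(t \right)} = 2 + \left(t + 1\right) = 2 + \left(1 + t\right) = 3 + t$)
$y{\left(z,m \right)} = \frac{16}{3}$ ($y{\left(z,m \right)} = \frac{7}{3} - -3 = \frac{7}{3} + 3 = \frac{16}{3}$)
$-41634 + y{\left(\left(-16\right) \left(-3\right),h{\left(k{\left(-5,5 \right)} \right)} \right)} = -41634 + \frac{16}{3} = - \frac{124886}{3}$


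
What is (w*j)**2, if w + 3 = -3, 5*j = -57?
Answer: 116964/25 ≈ 4678.6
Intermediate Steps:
j = -57/5 (j = (1/5)*(-57) = -57/5 ≈ -11.400)
w = -6 (w = -3 - 3 = -6)
(w*j)**2 = (-6*(-57/5))**2 = (342/5)**2 = 116964/25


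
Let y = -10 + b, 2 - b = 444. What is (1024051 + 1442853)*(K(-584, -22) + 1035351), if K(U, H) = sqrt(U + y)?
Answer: 2554111523304 + 4933808*I*sqrt(259) ≈ 2.5541e+12 + 7.9402e+7*I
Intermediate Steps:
b = -442 (b = 2 - 1*444 = 2 - 444 = -442)
y = -452 (y = -10 - 442 = -452)
K(U, H) = sqrt(-452 + U) (K(U, H) = sqrt(U - 452) = sqrt(-452 + U))
(1024051 + 1442853)*(K(-584, -22) + 1035351) = (1024051 + 1442853)*(sqrt(-452 - 584) + 1035351) = 2466904*(sqrt(-1036) + 1035351) = 2466904*(2*I*sqrt(259) + 1035351) = 2466904*(1035351 + 2*I*sqrt(259)) = 2554111523304 + 4933808*I*sqrt(259)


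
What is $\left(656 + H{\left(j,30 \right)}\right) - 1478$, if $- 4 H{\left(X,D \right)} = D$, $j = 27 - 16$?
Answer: $- \frac{1659}{2} \approx -829.5$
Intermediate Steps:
$j = 11$ ($j = 27 - 16 = 11$)
$H{\left(X,D \right)} = - \frac{D}{4}$
$\left(656 + H{\left(j,30 \right)}\right) - 1478 = \left(656 - \frac{15}{2}\right) - 1478 = \frac{1297}{2} - 1478 = - \frac{1659}{2}$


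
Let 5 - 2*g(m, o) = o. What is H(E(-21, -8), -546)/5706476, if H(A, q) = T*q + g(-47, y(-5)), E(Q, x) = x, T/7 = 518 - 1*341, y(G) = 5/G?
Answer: -676491/5706476 ≈ -0.11855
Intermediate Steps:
g(m, o) = 5/2 - o/2
T = 1239 (T = 7*(518 - 1*341) = 7*(518 - 341) = 7*177 = 1239)
H(A, q) = 3 + 1239*q (H(A, q) = 1239*q + (5/2 - 5/(2*(-5))) = 1239*q + (5/2 - 5*(-1)/(2*5)) = 1239*q + (5/2 - 1/2*(-1)) = 1239*q + (5/2 + 1/2) = 1239*q + 3 = 3 + 1239*q)
H(E(-21, -8), -546)/5706476 = (3 + 1239*(-546))/5706476 = (3 - 676494)*(1/5706476) = -676491*1/5706476 = -676491/5706476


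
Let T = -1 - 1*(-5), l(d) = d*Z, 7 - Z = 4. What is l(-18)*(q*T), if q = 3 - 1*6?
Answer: 648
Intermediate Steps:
Z = 3 (Z = 7 - 1*4 = 7 - 4 = 3)
q = -3 (q = 3 - 6 = -3)
l(d) = 3*d (l(d) = d*3 = 3*d)
T = 4 (T = -1 + 5 = 4)
l(-18)*(q*T) = (3*(-18))*(-3*4) = -54*(-12) = 648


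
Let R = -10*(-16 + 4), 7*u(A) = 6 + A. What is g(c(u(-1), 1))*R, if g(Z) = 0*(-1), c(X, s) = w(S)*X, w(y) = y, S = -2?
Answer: 0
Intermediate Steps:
u(A) = 6/7 + A/7 (u(A) = (6 + A)/7 = 6/7 + A/7)
c(X, s) = -2*X
g(Z) = 0
R = 120 (R = -10*(-12) = 120)
g(c(u(-1), 1))*R = 0*120 = 0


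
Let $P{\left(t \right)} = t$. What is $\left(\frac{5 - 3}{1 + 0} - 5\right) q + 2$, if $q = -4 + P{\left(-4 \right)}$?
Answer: $26$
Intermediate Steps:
$q = -8$ ($q = -4 - 4 = -8$)
$\left(\frac{5 - 3}{1 + 0} - 5\right) q + 2 = \left(\frac{5 - 3}{1 + 0} - 5\right) \left(-8\right) + 2 = \left(\frac{2}{1} - 5\right) \left(-8\right) + 2 = \left(2 \cdot 1 - 5\right) \left(-8\right) + 2 = \left(2 - 5\right) \left(-8\right) + 2 = \left(-3\right) \left(-8\right) + 2 = 24 + 2 = 26$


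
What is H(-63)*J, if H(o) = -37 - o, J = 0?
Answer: 0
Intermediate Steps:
H(-63)*J = (-37 - 1*(-63))*0 = (-37 + 63)*0 = 26*0 = 0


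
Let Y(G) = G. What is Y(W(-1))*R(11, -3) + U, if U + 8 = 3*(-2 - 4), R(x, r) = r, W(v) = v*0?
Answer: -26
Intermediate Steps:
W(v) = 0
U = -26 (U = -8 + 3*(-2 - 4) = -8 + 3*(-6) = -8 - 18 = -26)
Y(W(-1))*R(11, -3) + U = 0*(-3) - 26 = 0 - 26 = -26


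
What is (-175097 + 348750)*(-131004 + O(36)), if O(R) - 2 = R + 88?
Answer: -22727357334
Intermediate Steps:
O(R) = 90 + R (O(R) = 2 + (R + 88) = 2 + (88 + R) = 90 + R)
(-175097 + 348750)*(-131004 + O(36)) = (-175097 + 348750)*(-131004 + (90 + 36)) = 173653*(-131004 + 126) = 173653*(-130878) = -22727357334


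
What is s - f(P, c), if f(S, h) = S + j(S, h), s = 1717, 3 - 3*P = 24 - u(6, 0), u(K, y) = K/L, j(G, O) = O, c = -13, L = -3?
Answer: 5213/3 ≈ 1737.7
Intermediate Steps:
u(K, y) = -K/3 (u(K, y) = K/(-3) = K*(-⅓) = -K/3)
P = -23/3 (P = 1 - (24 - (-1)*6/3)/3 = 1 - (24 - 1*(-2))/3 = 1 - (24 + 2)/3 = 1 - ⅓*26 = 1 - 26/3 = -23/3 ≈ -7.6667)
f(S, h) = S + h
s - f(P, c) = 1717 - (-23/3 - 13) = 1717 - 1*(-62/3) = 1717 + 62/3 = 5213/3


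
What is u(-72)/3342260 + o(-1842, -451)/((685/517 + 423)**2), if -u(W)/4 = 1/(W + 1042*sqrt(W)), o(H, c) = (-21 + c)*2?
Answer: -3576988819464590001/682248719588801256560 + 521*I*sqrt(2)/5443719344040 ≈ -0.0052429 + 1.3535e-10*I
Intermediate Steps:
o(H, c) = -42 + 2*c
u(W) = -4/(W + 1042*sqrt(W))
u(-72)/3342260 + o(-1842, -451)/((685/517 + 423)**2) = -4/(-72 + 1042*sqrt(-72))/3342260 + (-42 + 2*(-451))/((685/517 + 423)**2) = -4/(-72 + 1042*(6*I*sqrt(2)))*(1/3342260) + (-42 - 902)/((685*(1/517) + 423)**2) = -4/(-72 + 6252*I*sqrt(2))*(1/3342260) - 944/(685/517 + 423)**2 = -1/(835565*(-72 + 6252*I*sqrt(2))) - 944/((219376/517)**2) = -1/(835565*(-72 + 6252*I*sqrt(2))) - 944/48125829376/267289 = -1/(835565*(-72 + 6252*I*sqrt(2))) - 944*267289/48125829376 = -1/(835565*(-72 + 6252*I*sqrt(2))) - 15770051/3007864336 = -15770051/3007864336 - 1/(835565*(-72 + 6252*I*sqrt(2)))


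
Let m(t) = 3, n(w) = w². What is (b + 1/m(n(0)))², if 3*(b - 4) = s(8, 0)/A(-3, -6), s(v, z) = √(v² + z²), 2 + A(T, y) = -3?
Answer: 361/25 ≈ 14.440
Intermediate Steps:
A(T, y) = -5 (A(T, y) = -2 - 3 = -5)
b = 52/15 (b = 4 + (√(8² + 0²)/(-5))/3 = 4 + (√(64 + 0)*(-⅕))/3 = 4 + (√64*(-⅕))/3 = 4 + (8*(-⅕))/3 = 4 + (⅓)*(-8/5) = 4 - 8/15 = 52/15 ≈ 3.4667)
(b + 1/m(n(0)))² = (52/15 + 1/3)² = (52/15 + ⅓)² = (19/5)² = 361/25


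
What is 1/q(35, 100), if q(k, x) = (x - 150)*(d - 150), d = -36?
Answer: 1/9300 ≈ 0.00010753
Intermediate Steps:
q(k, x) = 27900 - 186*x (q(k, x) = (x - 150)*(-36 - 150) = (-150 + x)*(-186) = 27900 - 186*x)
1/q(35, 100) = 1/(27900 - 186*100) = 1/(27900 - 18600) = 1/9300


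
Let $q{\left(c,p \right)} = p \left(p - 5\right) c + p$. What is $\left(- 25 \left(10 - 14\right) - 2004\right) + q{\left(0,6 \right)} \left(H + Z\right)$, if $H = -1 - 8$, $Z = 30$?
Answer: $-1778$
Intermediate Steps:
$H = -9$ ($H = -1 - 8 = -9$)
$q{\left(c,p \right)} = p + c p \left(-5 + p\right)$ ($q{\left(c,p \right)} = p \left(-5 + p\right) c + p = c p \left(-5 + p\right) + p = p + c p \left(-5 + p\right)$)
$\left(- 25 \left(10 - 14\right) - 2004\right) + q{\left(0,6 \right)} \left(H + Z\right) = \left(- 25 \left(10 - 14\right) - 2004\right) + 6 \left(1 - 0 + 0 \cdot 6\right) \left(-9 + 30\right) = \left(\left(-25\right) \left(-4\right) - 2004\right) + 6 \left(1 + 0 + 0\right) 21 = \left(100 - 2004\right) + 6 \cdot 1 \cdot 21 = -1904 + 6 \cdot 21 = -1904 + 126 = -1778$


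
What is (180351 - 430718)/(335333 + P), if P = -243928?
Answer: -250367/91405 ≈ -2.7391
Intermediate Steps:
(180351 - 430718)/(335333 + P) = (180351 - 430718)/(335333 - 243928) = -250367/91405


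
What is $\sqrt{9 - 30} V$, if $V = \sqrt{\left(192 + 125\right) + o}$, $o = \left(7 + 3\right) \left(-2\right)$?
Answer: $9 i \sqrt{77} \approx 78.975 i$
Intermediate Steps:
$o = -20$ ($o = 10 \left(-2\right) = -20$)
$V = 3 \sqrt{33}$ ($V = \sqrt{\left(192 + 125\right) - 20} = \sqrt{317 - 20} = \sqrt{297} = 3 \sqrt{33} \approx 17.234$)
$\sqrt{9 - 30} V = \sqrt{9 - 30} \cdot 3 \sqrt{33} = \sqrt{-21} \cdot 3 \sqrt{33} = i \sqrt{21} \cdot 3 \sqrt{33} = 9 i \sqrt{77}$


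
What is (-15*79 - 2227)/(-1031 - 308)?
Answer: 3412/1339 ≈ 2.5482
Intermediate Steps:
(-15*79 - 2227)/(-1031 - 308) = (-1185 - 2227)/(-1339) = -3412*(-1/1339) = 3412/1339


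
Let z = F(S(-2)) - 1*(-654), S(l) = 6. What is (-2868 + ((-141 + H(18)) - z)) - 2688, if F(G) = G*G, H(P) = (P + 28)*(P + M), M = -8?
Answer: -5927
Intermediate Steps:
H(P) = (-8 + P)*(28 + P) (H(P) = (P + 28)*(P - 8) = (28 + P)*(-8 + P) = (-8 + P)*(28 + P))
F(G) = G²
z = 690 (z = 6² - 1*(-654) = 36 + 654 = 690)
(-2868 + ((-141 + H(18)) - z)) - 2688 = (-2868 + ((-141 + (-224 + 18² + 20*18)) - 1*690)) - 2688 = (-2868 + ((-141 + (-224 + 324 + 360)) - 690)) - 2688 = (-2868 + ((-141 + 460) - 690)) - 2688 = (-2868 + (319 - 690)) - 2688 = (-2868 - 371) - 2688 = -3239 - 2688 = -5927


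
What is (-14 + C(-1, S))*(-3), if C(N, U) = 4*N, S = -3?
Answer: 54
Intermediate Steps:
(-14 + C(-1, S))*(-3) = (-14 + 4*(-1))*(-3) = (-14 - 4)*(-3) = -18*(-3) = 54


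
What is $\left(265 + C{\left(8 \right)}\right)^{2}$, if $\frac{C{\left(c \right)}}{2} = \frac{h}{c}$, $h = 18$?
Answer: $\frac{290521}{4} \approx 72630.0$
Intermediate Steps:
$C{\left(c \right)} = \frac{36}{c}$ ($C{\left(c \right)} = 2 \frac{18}{c} = \frac{36}{c}$)
$\left(265 + C{\left(8 \right)}\right)^{2} = \left(265 + \frac{36}{8}\right)^{2} = \left(265 + 36 \cdot \frac{1}{8}\right)^{2} = \left(265 + \frac{9}{2}\right)^{2} = \left(\frac{539}{2}\right)^{2} = \frac{290521}{4}$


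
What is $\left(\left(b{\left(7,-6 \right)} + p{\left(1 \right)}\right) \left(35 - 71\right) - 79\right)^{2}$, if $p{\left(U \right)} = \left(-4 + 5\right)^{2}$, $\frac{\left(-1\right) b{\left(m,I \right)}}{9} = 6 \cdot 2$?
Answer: $14235529$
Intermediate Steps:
$b{\left(m,I \right)} = -108$ ($b{\left(m,I \right)} = - 9 \cdot 6 \cdot 2 = \left(-9\right) 12 = -108$)
$p{\left(U \right)} = 1$ ($p{\left(U \right)} = 1^{2} = 1$)
$\left(\left(b{\left(7,-6 \right)} + p{\left(1 \right)}\right) \left(35 - 71\right) - 79\right)^{2} = \left(\left(-108 + 1\right) \left(35 - 71\right) - 79\right)^{2} = \left(\left(-107\right) \left(-36\right) - 79\right)^{2} = \left(3852 - 79\right)^{2} = 3773^{2} = 14235529$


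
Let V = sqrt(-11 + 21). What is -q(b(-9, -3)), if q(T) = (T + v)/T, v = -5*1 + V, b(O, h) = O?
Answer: -14/9 + sqrt(10)/9 ≈ -1.2042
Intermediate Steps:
V = sqrt(10) ≈ 3.1623
v = -5 + sqrt(10) (v = -5*1 + sqrt(10) = -5 + sqrt(10) ≈ -1.8377)
q(T) = (-5 + T + sqrt(10))/T (q(T) = (T + (-5 + sqrt(10)))/T = (-5 + T + sqrt(10))/T)
-q(b(-9, -3)) = -(-5 - 9 + sqrt(10))/(-9) = -(-1)*(-14 + sqrt(10))/9 = -(14/9 - sqrt(10)/9) = -14/9 + sqrt(10)/9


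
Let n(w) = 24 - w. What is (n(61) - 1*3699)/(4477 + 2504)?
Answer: -3736/6981 ≈ -0.53517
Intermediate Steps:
(n(61) - 1*3699)/(4477 + 2504) = ((24 - 1*61) - 1*3699)/(4477 + 2504) = ((24 - 61) - 3699)/6981 = (-37 - 3699)*(1/6981) = -3736*1/6981 = -3736/6981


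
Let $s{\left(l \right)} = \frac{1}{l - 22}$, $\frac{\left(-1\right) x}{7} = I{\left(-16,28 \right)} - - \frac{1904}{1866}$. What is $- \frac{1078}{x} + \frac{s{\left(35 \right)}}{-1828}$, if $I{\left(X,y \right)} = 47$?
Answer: $\frac{310401295}{96790772} \approx 3.2069$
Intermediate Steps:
$x = - \frac{313621}{933}$ ($x = - 7 \left(47 - - \frac{1904}{1866}\right) = - 7 \left(47 - \left(-1904\right) \frac{1}{1866}\right) = - 7 \left(47 - - \frac{952}{933}\right) = - 7 \left(47 + \frac{952}{933}\right) = \left(-7\right) \frac{44803}{933} = - \frac{313621}{933} \approx -336.14$)
$s{\left(l \right)} = \frac{1}{-22 + l}$
$- \frac{1078}{x} + \frac{s{\left(35 \right)}}{-1828} = - \frac{1078}{- \frac{313621}{933}} + \frac{1}{\left(-22 + 35\right) \left(-1828\right)} = \left(-1078\right) \left(- \frac{933}{313621}\right) + \frac{1}{13} \left(- \frac{1}{1828}\right) = \frac{13062}{4073} + \frac{1}{13} \left(- \frac{1}{1828}\right) = \frac{13062}{4073} - \frac{1}{23764} = \frac{310401295}{96790772}$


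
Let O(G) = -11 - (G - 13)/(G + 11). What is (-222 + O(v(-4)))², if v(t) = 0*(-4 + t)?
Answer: 6502500/121 ≈ 53740.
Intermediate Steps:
v(t) = 0
O(G) = -11 - (-13 + G)/(11 + G)
(-222 + O(v(-4)))² = (-222 + 12*(-9 - 1*0)/(11 + 0))² = (-222 + 12*(-9 + 0)/11)² = (-222 + 12*(1/11)*(-9))² = (-222 - 108/11)² = (-2550/11)² = 6502500/121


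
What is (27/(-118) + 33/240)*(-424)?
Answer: 22843/590 ≈ 38.717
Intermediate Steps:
(27/(-118) + 33/240)*(-424) = (27*(-1/118) + 33*(1/240))*(-424) = (-27/118 + 11/80)*(-424) = -431/4720*(-424) = 22843/590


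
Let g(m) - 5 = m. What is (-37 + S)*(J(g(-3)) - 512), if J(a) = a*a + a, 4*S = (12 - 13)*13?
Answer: 40733/2 ≈ 20367.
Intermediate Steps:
g(m) = 5 + m
S = -13/4 (S = ((12 - 13)*13)/4 = (-1*13)/4 = (¼)*(-13) = -13/4 ≈ -3.2500)
J(a) = a + a² (J(a) = a² + a = a + a²)
(-37 + S)*(J(g(-3)) - 512) = (-37 - 13/4)*((5 - 3)*(1 + (5 - 3)) - 512) = -161*(2*(1 + 2) - 512)/4 = -161*(2*3 - 512)/4 = -161*(6 - 512)/4 = -161/4*(-506) = 40733/2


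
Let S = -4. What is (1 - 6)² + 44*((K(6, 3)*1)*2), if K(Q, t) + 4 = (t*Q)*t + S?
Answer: 4073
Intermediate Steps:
K(Q, t) = -8 + Q*t² (K(Q, t) = -4 + ((t*Q)*t - 4) = -4 + ((Q*t)*t - 4) = -4 + (Q*t² - 4) = -4 + (-4 + Q*t²) = -8 + Q*t²)
(1 - 6)² + 44*((K(6, 3)*1)*2) = (1 - 6)² + 44*(((-8 + 6*3²)*1)*2) = (-5)² + 44*(((-8 + 6*9)*1)*2) = 25 + 44*(((-8 + 54)*1)*2) = 25 + 44*((46*1)*2) = 25 + 44*(46*2) = 25 + 44*92 = 25 + 4048 = 4073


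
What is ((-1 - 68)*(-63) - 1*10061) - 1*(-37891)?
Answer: 32177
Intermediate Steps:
((-1 - 68)*(-63) - 1*10061) - 1*(-37891) = (-69*(-63) - 10061) + 37891 = (4347 - 10061) + 37891 = -5714 + 37891 = 32177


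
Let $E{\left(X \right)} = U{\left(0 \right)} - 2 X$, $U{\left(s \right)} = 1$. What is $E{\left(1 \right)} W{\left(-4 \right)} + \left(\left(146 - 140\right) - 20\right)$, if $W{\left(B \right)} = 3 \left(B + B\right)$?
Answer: $10$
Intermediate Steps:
$W{\left(B \right)} = 6 B$ ($W{\left(B \right)} = 3 \cdot 2 B = 6 B$)
$E{\left(X \right)} = 1 - 2 X$
$E{\left(1 \right)} W{\left(-4 \right)} + \left(\left(146 - 140\right) - 20\right) = \left(1 - 2\right) 6 \left(-4\right) + \left(\left(146 - 140\right) - 20\right) = \left(1 - 2\right) \left(-24\right) + \left(6 - 20\right) = \left(-1\right) \left(-24\right) - 14 = 24 - 14 = 10$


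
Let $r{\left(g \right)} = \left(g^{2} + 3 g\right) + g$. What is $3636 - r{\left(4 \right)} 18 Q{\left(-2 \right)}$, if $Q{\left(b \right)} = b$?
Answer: $4788$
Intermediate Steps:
$r{\left(g \right)} = g^{2} + 4 g$
$3636 - r{\left(4 \right)} 18 Q{\left(-2 \right)} = 3636 - 4 \left(4 + 4\right) 18 \left(-2\right) = 3636 - 4 \cdot 8 \cdot 18 \left(-2\right) = 3636 - 32 \cdot 18 \left(-2\right) = 3636 - 576 \left(-2\right) = 3636 - -1152 = 3636 + 1152 = 4788$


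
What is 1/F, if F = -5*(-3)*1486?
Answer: 1/22290 ≈ 4.4863e-5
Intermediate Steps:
F = 22290 (F = 15*1486 = 22290)
1/F = 1/22290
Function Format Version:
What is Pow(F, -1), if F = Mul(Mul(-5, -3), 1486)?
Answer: Rational(1, 22290) ≈ 4.4863e-5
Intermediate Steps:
F = 22290 (F = Mul(15, 1486) = 22290)
Pow(F, -1) = Pow(22290, -1) = Rational(1, 22290)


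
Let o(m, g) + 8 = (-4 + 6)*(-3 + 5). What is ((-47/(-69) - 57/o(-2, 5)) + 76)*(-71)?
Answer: -1781887/276 ≈ -6456.1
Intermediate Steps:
o(m, g) = -4 (o(m, g) = -8 + (-4 + 6)*(-3 + 5) = -8 + 2*2 = -8 + 4 = -4)
((-47/(-69) - 57/o(-2, 5)) + 76)*(-71) = ((-47/(-69) - 57/(-4)) + 76)*(-71) = ((-47*(-1/69) - 57*(-¼)) + 76)*(-71) = ((47/69 + 57/4) + 76)*(-71) = (4121/276 + 76)*(-71) = (25097/276)*(-71) = -1781887/276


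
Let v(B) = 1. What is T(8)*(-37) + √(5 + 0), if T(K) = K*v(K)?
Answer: -296 + √5 ≈ -293.76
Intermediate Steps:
T(K) = K (T(K) = K*1 = K)
T(8)*(-37) + √(5 + 0) = 8*(-37) + √(5 + 0) = -296 + √5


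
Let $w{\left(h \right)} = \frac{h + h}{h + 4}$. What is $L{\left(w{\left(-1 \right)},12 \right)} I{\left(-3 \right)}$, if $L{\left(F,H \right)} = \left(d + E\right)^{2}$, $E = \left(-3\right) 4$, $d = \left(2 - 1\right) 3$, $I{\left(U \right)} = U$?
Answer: $-243$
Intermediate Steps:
$d = 3$ ($d = 1 \cdot 3 = 3$)
$E = -12$
$w{\left(h \right)} = \frac{2 h}{4 + h}$
$L{\left(F,H \right)} = 81$ ($L{\left(F,H \right)} = \left(3 - 12\right)^{2} = \left(-9\right)^{2} = 81$)
$L{\left(w{\left(-1 \right)},12 \right)} I{\left(-3 \right)} = 81 \left(-3\right) = -243$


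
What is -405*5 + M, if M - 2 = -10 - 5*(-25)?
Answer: -1908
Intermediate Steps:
M = 117 (M = 2 + (-10 - 5*(-25)) = 2 + (-10 + 125) = 2 + 115 = 117)
-405*5 + M = -405*5 + 117 = -2025 + 117 = -1908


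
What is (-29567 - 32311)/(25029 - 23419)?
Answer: -30939/805 ≈ -38.434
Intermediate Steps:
(-29567 - 32311)/(25029 - 23419) = -61878/1610 = -61878*1/1610 = -30939/805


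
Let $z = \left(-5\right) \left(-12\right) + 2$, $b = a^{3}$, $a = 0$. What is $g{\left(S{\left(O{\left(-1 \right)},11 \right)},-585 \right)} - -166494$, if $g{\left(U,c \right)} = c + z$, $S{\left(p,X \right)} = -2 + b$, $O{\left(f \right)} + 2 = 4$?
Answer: $165971$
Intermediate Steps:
$O{\left(f \right)} = 2$ ($O{\left(f \right)} = -2 + 4 = 2$)
$b = 0$ ($b = 0^{3} = 0$)
$S{\left(p,X \right)} = -2$ ($S{\left(p,X \right)} = -2 + 0 = -2$)
$z = 62$ ($z = 60 + 2 = 62$)
$g{\left(U,c \right)} = 62 + c$ ($g{\left(U,c \right)} = c + 62 = 62 + c$)
$g{\left(S{\left(O{\left(-1 \right)},11 \right)},-585 \right)} - -166494 = \left(62 - 585\right) - -166494 = -523 + 166494 = 165971$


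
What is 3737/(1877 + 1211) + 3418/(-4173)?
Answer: 5039717/12886224 ≈ 0.39109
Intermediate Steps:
3737/(1877 + 1211) + 3418/(-4173) = 3737/3088 + 3418*(-1/4173) = 3737*(1/3088) - 3418/4173 = 3737/3088 - 3418/4173 = 5039717/12886224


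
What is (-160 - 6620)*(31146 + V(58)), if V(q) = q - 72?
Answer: -211074960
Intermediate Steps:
V(q) = -72 + q
(-160 - 6620)*(31146 + V(58)) = (-160 - 6620)*(31146 + (-72 + 58)) = -6780*(31146 - 14) = -6780*31132 = -211074960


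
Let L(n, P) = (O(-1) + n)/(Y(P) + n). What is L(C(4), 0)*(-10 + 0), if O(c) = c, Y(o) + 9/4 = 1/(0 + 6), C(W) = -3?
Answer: -480/61 ≈ -7.8689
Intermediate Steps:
Y(o) = -25/12 (Y(o) = -9/4 + 1/(0 + 6) = -9/4 + 1/6 = -9/4 + ⅙ = -25/12)
L(n, P) = (-1 + n)/(-25/12 + n)
L(C(4), 0)*(-10 + 0) = (12*(-1 - 3)/(-25 + 12*(-3)))*(-10 + 0) = (12*(-4)/(-25 - 36))*(-10) = (12*(-4)/(-61))*(-10) = (12*(-1/61)*(-4))*(-10) = (48/61)*(-10) = -480/61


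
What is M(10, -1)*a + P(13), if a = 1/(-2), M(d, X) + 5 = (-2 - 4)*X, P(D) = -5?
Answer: -11/2 ≈ -5.5000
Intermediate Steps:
M(d, X) = -5 - 6*X (M(d, X) = -5 + (-2 - 4)*X = -5 - 6*X)
a = -½ ≈ -0.50000
M(10, -1)*a + P(13) = (-5 - 6*(-1))*(-½) - 5 = (-5 + 6)*(-½) - 5 = 1*(-½) - 5 = -½ - 5 = -11/2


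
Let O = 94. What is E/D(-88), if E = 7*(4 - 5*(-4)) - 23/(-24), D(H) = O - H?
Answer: 4055/4368 ≈ 0.92834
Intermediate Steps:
D(H) = 94 - H
E = 4055/24 (E = 7*(4 + 20) - 23*(-1/24) = 7*24 + 23/24 = 168 + 23/24 = 4055/24 ≈ 168.96)
E/D(-88) = 4055/(24*(94 - 1*(-88))) = 4055/(24*(94 + 88)) = (4055/24)/182 = (4055/24)*(1/182) = 4055/4368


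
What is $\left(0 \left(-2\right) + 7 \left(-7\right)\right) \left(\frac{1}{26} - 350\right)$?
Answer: $\frac{445851}{26} \approx 17148.0$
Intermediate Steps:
$\left(0 \left(-2\right) + 7 \left(-7\right)\right) \left(\frac{1}{26} - 350\right) = \left(0 - 49\right) \left(\frac{1}{26} - 350\right) = \left(-49\right) \left(- \frac{9099}{26}\right) = \frac{445851}{26}$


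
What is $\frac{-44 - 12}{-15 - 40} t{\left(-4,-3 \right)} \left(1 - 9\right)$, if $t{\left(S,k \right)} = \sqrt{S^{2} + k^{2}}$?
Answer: $- \frac{448}{11} \approx -40.727$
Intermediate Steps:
$\frac{-44 - 12}{-15 - 40} t{\left(-4,-3 \right)} \left(1 - 9\right) = \frac{-44 - 12}{-15 - 40} \sqrt{\left(-4\right)^{2} + \left(-3\right)^{2}} \left(1 - 9\right) = - \frac{56}{-55} \sqrt{16 + 9} \left(-8\right) = \left(-56\right) \left(- \frac{1}{55}\right) \sqrt{25} \left(-8\right) = \frac{56 \cdot 5 \left(-8\right)}{55} = \frac{56}{55} \left(-40\right) = - \frac{448}{11}$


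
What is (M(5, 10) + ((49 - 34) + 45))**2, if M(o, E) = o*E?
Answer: 12100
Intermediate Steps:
M(o, E) = E*o
(M(5, 10) + ((49 - 34) + 45))**2 = (10*5 + ((49 - 34) + 45))**2 = (50 + (15 + 45))**2 = (50 + 60)**2 = 110**2 = 12100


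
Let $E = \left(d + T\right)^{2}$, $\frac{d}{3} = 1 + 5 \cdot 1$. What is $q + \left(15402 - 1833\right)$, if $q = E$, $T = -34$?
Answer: $13825$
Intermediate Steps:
$d = 18$ ($d = 3 \left(1 + 5 \cdot 1\right) = 3 \left(1 + 5\right) = 3 \cdot 6 = 18$)
$E = 256$ ($E = \left(18 - 34\right)^{2} = \left(-16\right)^{2} = 256$)
$q = 256$
$q + \left(15402 - 1833\right) = 256 + \left(15402 - 1833\right) = 256 + 13569 = 13825$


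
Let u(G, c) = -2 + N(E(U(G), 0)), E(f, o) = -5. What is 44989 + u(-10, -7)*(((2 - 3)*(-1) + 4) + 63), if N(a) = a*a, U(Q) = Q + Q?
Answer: 46553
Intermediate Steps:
U(Q) = 2*Q
N(a) = a²
u(G, c) = 23 (u(G, c) = -2 + (-5)² = -2 + 25 = 23)
44989 + u(-10, -7)*(((2 - 3)*(-1) + 4) + 63) = 44989 + 23*(((2 - 3)*(-1) + 4) + 63) = 44989 + 23*((-1*(-1) + 4) + 63) = 44989 + 23*((1 + 4) + 63) = 44989 + 23*(5 + 63) = 44989 + 23*68 = 44989 + 1564 = 46553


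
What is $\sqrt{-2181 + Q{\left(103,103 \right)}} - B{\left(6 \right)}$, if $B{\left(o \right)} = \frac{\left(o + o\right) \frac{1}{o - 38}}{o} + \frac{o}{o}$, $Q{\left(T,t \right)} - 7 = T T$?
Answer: $- \frac{15}{16} + \sqrt{8435} \approx 90.905$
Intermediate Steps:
$Q{\left(T,t \right)} = 7 + T^{2}$ ($Q{\left(T,t \right)} = 7 + T T = 7 + T^{2}$)
$B{\left(o \right)} = 1 + \frac{2}{-38 + o}$ ($B{\left(o \right)} = \frac{2 o \frac{1}{-38 + o}}{o} + 1 = \frac{2}{-38 + o} + 1 = 1 + \frac{2}{-38 + o}$)
$\sqrt{-2181 + Q{\left(103,103 \right)}} - B{\left(6 \right)} = \sqrt{-2181 + \left(7 + 103^{2}\right)} - \frac{-36 + 6}{-38 + 6} = \sqrt{-2181 + \left(7 + 10609\right)} - \frac{1}{-32} \left(-30\right) = \sqrt{-2181 + 10616} - \left(- \frac{1}{32}\right) \left(-30\right) = \sqrt{8435} - \frac{15}{16} = - \frac{15}{16} + \sqrt{8435}$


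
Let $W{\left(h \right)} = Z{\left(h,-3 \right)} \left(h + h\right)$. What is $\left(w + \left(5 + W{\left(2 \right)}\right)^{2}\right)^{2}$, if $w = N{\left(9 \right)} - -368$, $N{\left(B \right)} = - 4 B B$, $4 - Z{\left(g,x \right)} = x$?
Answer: $1283689$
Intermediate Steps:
$Z{\left(g,x \right)} = 4 - x$
$N{\left(B \right)} = - 4 B^{2}$
$W{\left(h \right)} = 14 h$ ($W{\left(h \right)} = \left(4 - -3\right) \left(h + h\right) = \left(4 + 3\right) 2 h = 7 \cdot 2 h = 14 h$)
$w = 44$ ($w = - 4 \cdot 9^{2} - -368 = \left(-4\right) 81 + 368 = -324 + 368 = 44$)
$\left(w + \left(5 + W{\left(2 \right)}\right)^{2}\right)^{2} = \left(44 + \left(5 + 14 \cdot 2\right)^{2}\right)^{2} = \left(44 + \left(5 + 28\right)^{2}\right)^{2} = \left(44 + 33^{2}\right)^{2} = \left(44 + 1089\right)^{2} = 1133^{2} = 1283689$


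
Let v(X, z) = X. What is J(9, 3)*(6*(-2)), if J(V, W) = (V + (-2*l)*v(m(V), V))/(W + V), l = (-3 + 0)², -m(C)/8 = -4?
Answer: 567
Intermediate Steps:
m(C) = 32 (m(C) = -8*(-4) = 32)
l = 9 (l = (-3)² = 9)
J(V, W) = (-576 + V)/(V + W) (J(V, W) = (V - 2*9*32)/(W + V) = (V - 18*32)/(V + W) = (V - 576)/(V + W) = (-576 + V)/(V + W))
J(9, 3)*(6*(-2)) = ((-576 + 9)/(9 + 3))*(6*(-2)) = (-567/12)*(-12) = ((1/12)*(-567))*(-12) = -189/4*(-12) = 567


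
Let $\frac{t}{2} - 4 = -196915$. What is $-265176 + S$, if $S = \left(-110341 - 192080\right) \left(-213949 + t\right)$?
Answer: $183802448415$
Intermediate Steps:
$t = -393822$ ($t = 8 + 2 \left(-196915\right) = 8 - 393830 = -393822$)
$S = 183802713591$ ($S = \left(-110341 - 192080\right) \left(-213949 - 393822\right) = \left(-302421\right) \left(-607771\right) = 183802713591$)
$-265176 + S = -265176 + 183802713591 = 183802448415$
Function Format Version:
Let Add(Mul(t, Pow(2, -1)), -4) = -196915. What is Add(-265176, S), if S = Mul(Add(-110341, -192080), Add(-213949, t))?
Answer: 183802448415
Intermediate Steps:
t = -393822 (t = Add(8, Mul(2, -196915)) = Add(8, -393830) = -393822)
S = 183802713591 (S = Mul(Add(-110341, -192080), Add(-213949, -393822)) = Mul(-302421, -607771) = 183802713591)
Add(-265176, S) = Add(-265176, 183802713591) = 183802448415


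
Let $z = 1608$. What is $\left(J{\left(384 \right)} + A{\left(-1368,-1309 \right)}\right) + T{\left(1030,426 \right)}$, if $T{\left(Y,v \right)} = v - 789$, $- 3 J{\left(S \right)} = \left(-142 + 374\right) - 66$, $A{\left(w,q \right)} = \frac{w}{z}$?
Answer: $- \frac{84256}{201} \approx -419.18$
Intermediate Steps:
$A{\left(w,q \right)} = \frac{w}{1608}$
$J{\left(S \right)} = - \frac{166}{3}$ ($J{\left(S \right)} = - \frac{\left(-142 + 374\right) - 66}{3} = - \frac{232 - 66}{3} = \left(- \frac{1}{3}\right) 166 = - \frac{166}{3}$)
$T{\left(Y,v \right)} = -789 + v$ ($T{\left(Y,v \right)} = v - 789 = -789 + v$)
$\left(J{\left(384 \right)} + A{\left(-1368,-1309 \right)}\right) + T{\left(1030,426 \right)} = \left(- \frac{166}{3} + \frac{1}{1608} \left(-1368\right)\right) + \left(-789 + 426\right) = \left(- \frac{166}{3} - \frac{57}{67}\right) - 363 = - \frac{11293}{201} - 363 = - \frac{84256}{201}$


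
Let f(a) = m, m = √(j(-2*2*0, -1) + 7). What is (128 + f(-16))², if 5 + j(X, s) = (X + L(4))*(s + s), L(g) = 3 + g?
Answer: 16372 + 512*I*√3 ≈ 16372.0 + 886.81*I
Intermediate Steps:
j(X, s) = -5 + 2*s*(7 + X) (j(X, s) = -5 + (X + (3 + 4))*(s + s) = -5 + (X + 7)*(2*s) = -5 + (7 + X)*(2*s) = -5 + 2*s*(7 + X))
m = 2*I*√3 (m = √((-5 + 14*(-1) + 2*(-2*2*0)*(-1)) + 7) = √((-5 - 14 + 2*(-4*0)*(-1)) + 7) = √((-5 - 14 + 2*0*(-1)) + 7) = √((-5 - 14 + 0) + 7) = √(-19 + 7) = √(-12) = 2*I*√3 ≈ 3.4641*I)
f(a) = 2*I*√3
(128 + f(-16))² = (128 + 2*I*√3)²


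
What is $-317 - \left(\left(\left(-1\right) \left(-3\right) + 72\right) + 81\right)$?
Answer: $-473$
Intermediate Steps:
$-317 - \left(\left(\left(-1\right) \left(-3\right) + 72\right) + 81\right) = -317 - \left(\left(3 + 72\right) + 81\right) = -317 - \left(75 + 81\right) = -317 - 156 = -473$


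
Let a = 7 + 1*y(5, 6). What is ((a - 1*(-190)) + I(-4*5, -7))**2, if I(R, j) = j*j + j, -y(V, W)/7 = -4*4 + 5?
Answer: 99856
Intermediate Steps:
y(V, W) = 77 (y(V, W) = -7*(-4*4 + 5) = -7*(-16 + 5) = -7*(-11) = 77)
a = 84 (a = 7 + 1*77 = 7 + 77 = 84)
I(R, j) = j + j**2 (I(R, j) = j**2 + j = j + j**2)
((a - 1*(-190)) + I(-4*5, -7))**2 = ((84 - 1*(-190)) - 7*(1 - 7))**2 = ((84 + 190) - 7*(-6))**2 = (274 + 42)**2 = 316**2 = 99856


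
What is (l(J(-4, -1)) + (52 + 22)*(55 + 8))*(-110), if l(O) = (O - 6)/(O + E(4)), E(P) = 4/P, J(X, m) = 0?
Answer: -512160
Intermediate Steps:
l(O) = (-6 + O)/(1 + O) (l(O) = (O - 6)/(O + 4/4) = (-6 + O)/(O + 4*(¼)) = (-6 + O)/(O + 1) = (-6 + O)/(1 + O))
(l(J(-4, -1)) + (52 + 22)*(55 + 8))*(-110) = ((-6 + 0)/(1 + 0) + (52 + 22)*(55 + 8))*(-110) = (-6/1 + 74*63)*(-110) = (1*(-6) + 4662)*(-110) = (-6 + 4662)*(-110) = 4656*(-110) = -512160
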